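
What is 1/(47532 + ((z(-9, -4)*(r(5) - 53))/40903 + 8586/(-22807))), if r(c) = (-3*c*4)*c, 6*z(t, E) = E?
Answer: 2798624163/133023166237984 ≈ 2.1039e-5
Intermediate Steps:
z(t, E) = E/6
r(c) = -12*c² (r(c) = (-12*c)*c = -12*c²)
1/(47532 + ((z(-9, -4)*(r(5) - 53))/40903 + 8586/(-22807))) = 1/(47532 + ((((⅙)*(-4))*(-12*5² - 53))/40903 + 8586/(-22807))) = 1/(47532 + (-2*(-12*25 - 53)/3*(1/40903) + 8586*(-1/22807))) = 1/(47532 + (-2*(-300 - 53)/3*(1/40903) - 8586/22807)) = 1/(47532 + (-⅔*(-353)*(1/40903) - 8586/22807)) = 1/(47532 + ((706/3)*(1/40903) - 8586/22807)) = 1/(47532 + (706/122709 - 8586/22807)) = 1/(47532 - 1037477732/2798624163) = 1/(133023166237984/2798624163) = 2798624163/133023166237984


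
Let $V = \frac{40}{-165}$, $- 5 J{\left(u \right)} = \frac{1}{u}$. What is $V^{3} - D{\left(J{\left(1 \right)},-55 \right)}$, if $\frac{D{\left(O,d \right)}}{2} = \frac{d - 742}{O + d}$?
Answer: $- \frac{47759867}{1653102} \approx -28.891$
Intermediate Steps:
$J{\left(u \right)} = - \frac{1}{5 u}$
$D{\left(O,d \right)} = \frac{2 \left(-742 + d\right)}{O + d}$ ($D{\left(O,d \right)} = 2 \frac{d - 742}{O + d} = 2 \frac{-742 + d}{O + d} = \frac{2 \left(-742 + d\right)}{O + d}$)
$V = - \frac{8}{33}$ ($V = 40 \left(- \frac{1}{165}\right) = - \frac{8}{33} \approx -0.24242$)
$V^{3} - D{\left(J{\left(1 \right)},-55 \right)} = \left(- \frac{8}{33}\right)^{3} - \frac{2 \left(-742 - 55\right)}{- \frac{1}{5 \cdot 1} - 55} = - \frac{512}{35937} - 2 \frac{1}{\left(- \frac{1}{5}\right) 1 - 55} \left(-797\right) = - \frac{512}{35937} - 2 \frac{1}{- \frac{1}{5} - 55} \left(-797\right) = - \frac{512}{35937} - 2 \frac{1}{- \frac{276}{5}} \left(-797\right) = - \frac{512}{35937} - 2 \left(- \frac{5}{276}\right) \left(-797\right) = - \frac{512}{35937} - \frac{3985}{138} = - \frac{47759867}{1653102}$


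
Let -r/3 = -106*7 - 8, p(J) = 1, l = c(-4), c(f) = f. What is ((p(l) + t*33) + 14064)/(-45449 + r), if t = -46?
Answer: -12547/43199 ≈ -0.29045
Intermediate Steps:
l = -4
r = 2250 (r = -3*(-106*7 - 8) = -3*(-742 - 8) = -3*(-750) = 2250)
((p(l) + t*33) + 14064)/(-45449 + r) = ((1 - 46*33) + 14064)/(-45449 + 2250) = ((1 - 1518) + 14064)/(-43199) = (-1517 + 14064)*(-1/43199) = 12547*(-1/43199) = -12547/43199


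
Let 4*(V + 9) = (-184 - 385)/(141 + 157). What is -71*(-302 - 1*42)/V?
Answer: -29113408/11297 ≈ -2577.1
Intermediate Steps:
V = -11297/1192 (V = -9 + ((-184 - 385)/(141 + 157))/4 = -9 + (-569/298)/4 = -9 + (-569*1/298)/4 = -9 + (1/4)*(-569/298) = -9 - 569/1192 = -11297/1192 ≈ -9.4774)
-71*(-302 - 1*42)/V = -71*(-302 - 1*42)/(-11297/1192) = -71*(-302 - 42)*(-1192)/11297 = -(-24424)*(-1192)/11297 = -71*410048/11297 = -29113408/11297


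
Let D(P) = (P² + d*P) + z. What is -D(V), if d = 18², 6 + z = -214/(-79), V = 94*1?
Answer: -3103808/79 ≈ -39289.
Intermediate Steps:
V = 94
z = -260/79 (z = -6 - 214/(-79) = -6 - 214*(-1/79) = -6 + 214/79 = -260/79 ≈ -3.2911)
d = 324
D(P) = -260/79 + P² + 324*P (D(P) = (P² + 324*P) - 260/79 = -260/79 + P² + 324*P)
-D(V) = -(-260/79 + 94² + 324*94) = -(-260/79 + 8836 + 30456) = -1*3103808/79 = -3103808/79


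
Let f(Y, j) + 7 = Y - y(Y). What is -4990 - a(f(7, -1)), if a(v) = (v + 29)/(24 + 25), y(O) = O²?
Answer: -244490/49 ≈ -4989.6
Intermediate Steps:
f(Y, j) = -7 + Y - Y² (f(Y, j) = -7 + (Y - Y²) = -7 + Y - Y²)
a(v) = 29/49 + v/49 (a(v) = (29 + v)/49 = (29 + v)*(1/49) = 29/49 + v/49)
-4990 - a(f(7, -1)) = -4990 - (29/49 + (-7 + 7 - 1*7²)/49) = -4990 - (29/49 + (-7 + 7 - 1*49)/49) = -4990 - (29/49 + (-7 + 7 - 49)/49) = -4990 - (29/49 + (1/49)*(-49)) = -4990 - (29/49 - 1) = -4990 - 1*(-20/49) = -4990 + 20/49 = -244490/49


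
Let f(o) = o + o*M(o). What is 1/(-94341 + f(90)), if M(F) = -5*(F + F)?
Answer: -1/175251 ≈ -5.7061e-6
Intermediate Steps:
M(F) = -10*F
f(o) = o - 10*o² (f(o) = o + o*(-10*o) = o - 10*o²)
1/(-94341 + f(90)) = 1/(-94341 + 90*(1 - 10*90)) = 1/(-94341 + 90*(1 - 900)) = 1/(-94341 + 90*(-899)) = 1/(-94341 - 80910) = 1/(-175251) = -1/175251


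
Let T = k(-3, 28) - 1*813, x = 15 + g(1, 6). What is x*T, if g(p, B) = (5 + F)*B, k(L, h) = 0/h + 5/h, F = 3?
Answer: -204831/4 ≈ -51208.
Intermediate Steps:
k(L, h) = 5/h (k(L, h) = 0 + 5/h = 5/h)
g(p, B) = 8*B (g(p, B) = (5 + 3)*B = 8*B)
x = 63 (x = 15 + 8*6 = 15 + 48 = 63)
T = -22759/28 (T = 5/28 - 1*813 = 5*(1/28) - 813 = 5/28 - 813 = -22759/28 ≈ -812.82)
x*T = 63*(-22759/28) = -204831/4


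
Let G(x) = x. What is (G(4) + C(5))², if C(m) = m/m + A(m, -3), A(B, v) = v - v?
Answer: 25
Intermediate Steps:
A(B, v) = 0
C(m) = 1 (C(m) = m/m + 0 = 1 + 0 = 1)
(G(4) + C(5))² = (4 + 1)² = 5² = 25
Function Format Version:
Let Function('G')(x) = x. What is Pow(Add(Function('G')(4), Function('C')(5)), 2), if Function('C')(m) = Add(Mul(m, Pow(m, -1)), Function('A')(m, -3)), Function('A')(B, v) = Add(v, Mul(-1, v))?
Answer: 25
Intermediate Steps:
Function('A')(B, v) = 0
Function('C')(m) = 1 (Function('C')(m) = Add(Mul(m, Pow(m, -1)), 0) = Add(1, 0) = 1)
Pow(Add(Function('G')(4), Function('C')(5)), 2) = Pow(Add(4, 1), 2) = Pow(5, 2) = 25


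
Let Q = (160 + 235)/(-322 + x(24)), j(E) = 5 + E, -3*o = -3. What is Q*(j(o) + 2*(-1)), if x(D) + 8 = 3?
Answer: -1580/327 ≈ -4.8318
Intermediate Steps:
o = 1 (o = -1/3*(-3) = 1)
x(D) = -5 (x(D) = -8 + 3 = -5)
Q = -395/327 (Q = (160 + 235)/(-322 - 5) = 395/(-327) = 395*(-1/327) = -395/327 ≈ -1.2080)
Q*(j(o) + 2*(-1)) = -395*((5 + 1) + 2*(-1))/327 = -395*(6 - 2)/327 = -395/327*4 = -1580/327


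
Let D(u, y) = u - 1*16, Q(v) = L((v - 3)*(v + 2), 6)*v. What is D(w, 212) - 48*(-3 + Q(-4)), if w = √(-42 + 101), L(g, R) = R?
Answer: 1280 + √59 ≈ 1287.7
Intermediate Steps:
Q(v) = 6*v
w = √59 ≈ 7.6811
D(u, y) = -16 + u (D(u, y) = u - 16 = -16 + u)
D(w, 212) - 48*(-3 + Q(-4)) = (-16 + √59) - 48*(-3 + 6*(-4)) = (-16 + √59) - 48*(-3 - 24) = (-16 + √59) - 48*(-27) = (-16 + √59) + 1296 = 1280 + √59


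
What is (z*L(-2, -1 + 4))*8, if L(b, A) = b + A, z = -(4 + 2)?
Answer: -48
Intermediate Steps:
z = -6 (z = -1*6 = -6)
L(b, A) = A + b
(z*L(-2, -1 + 4))*8 = -6*((-1 + 4) - 2)*8 = -6*(3 - 2)*8 = -6*1*8 = -6*8 = -48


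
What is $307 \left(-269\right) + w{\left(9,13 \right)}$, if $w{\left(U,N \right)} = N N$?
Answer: $-82414$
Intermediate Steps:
$w{\left(U,N \right)} = N^{2}$
$307 \left(-269\right) + w{\left(9,13 \right)} = 307 \left(-269\right) + 13^{2} = -82583 + 169 = -82414$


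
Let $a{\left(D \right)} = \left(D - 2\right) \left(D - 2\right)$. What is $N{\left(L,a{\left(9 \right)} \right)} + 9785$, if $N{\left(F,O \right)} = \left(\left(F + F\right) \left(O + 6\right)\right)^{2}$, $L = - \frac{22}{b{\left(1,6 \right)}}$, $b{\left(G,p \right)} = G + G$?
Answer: $1473885$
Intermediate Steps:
$b{\left(G,p \right)} = 2 G$
$a{\left(D \right)} = \left(-2 + D\right)^{2}$ ($a{\left(D \right)} = \left(-2 + D\right) \left(-2 + D\right) = \left(-2 + D\right)^{2}$)
$L = -11$ ($L = - \frac{22}{2 \cdot 1} = - \frac{22}{2} = \left(-22\right) \frac{1}{2} = -11$)
$N{\left(F,O \right)} = 4 F^{2} \left(6 + O\right)^{2}$ ($N{\left(F,O \right)} = \left(2 F \left(6 + O\right)\right)^{2} = 4 F^{2} \left(6 + O\right)^{2}$)
$N{\left(L,a{\left(9 \right)} \right)} + 9785 = 4 \left(-11\right)^{2} \left(6 + \left(-2 + 9\right)^{2}\right)^{2} + 9785 = 4 \cdot 121 \left(6 + 7^{2}\right)^{2} + 9785 = 4 \cdot 121 \left(6 + 49\right)^{2} + 9785 = 4 \cdot 121 \cdot 55^{2} + 9785 = 4 \cdot 121 \cdot 3025 + 9785 = 1464100 + 9785 = 1473885$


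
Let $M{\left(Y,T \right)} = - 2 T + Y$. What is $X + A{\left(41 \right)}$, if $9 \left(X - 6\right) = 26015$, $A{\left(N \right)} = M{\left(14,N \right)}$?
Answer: $\frac{25457}{9} \approx 2828.6$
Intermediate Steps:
$M{\left(Y,T \right)} = Y - 2 T$
$A{\left(N \right)} = 14 - 2 N$
$X = \frac{26069}{9}$ ($X = 6 + \frac{1}{9} \cdot 26015 = 6 + \frac{26015}{9} = \frac{26069}{9} \approx 2896.6$)
$X + A{\left(41 \right)} = \frac{26069}{9} + \left(14 - 82\right) = \frac{26069}{9} - 68 = \frac{25457}{9}$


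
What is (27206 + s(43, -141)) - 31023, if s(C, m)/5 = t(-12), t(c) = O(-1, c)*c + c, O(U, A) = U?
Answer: -3817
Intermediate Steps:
t(c) = 0 (t(c) = -c + c = 0)
s(C, m) = 0 (s(C, m) = 5*0 = 0)
(27206 + s(43, -141)) - 31023 = (27206 + 0) - 31023 = 27206 - 31023 = -3817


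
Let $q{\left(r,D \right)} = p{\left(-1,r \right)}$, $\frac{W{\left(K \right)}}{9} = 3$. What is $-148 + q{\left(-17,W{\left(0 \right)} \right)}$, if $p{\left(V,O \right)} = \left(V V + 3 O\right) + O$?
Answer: $-215$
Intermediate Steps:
$W{\left(K \right)} = 27$ ($W{\left(K \right)} = 9 \cdot 3 = 27$)
$p{\left(V,O \right)} = V^{2} + 4 O$ ($p{\left(V,O \right)} = \left(V^{2} + 3 O\right) + O = V^{2} + 4 O$)
$q{\left(r,D \right)} = 1 + 4 r$ ($q{\left(r,D \right)} = \left(-1\right)^{2} + 4 r = 1 + 4 r$)
$-148 + q{\left(-17,W{\left(0 \right)} \right)} = -148 + \left(1 + 4 \left(-17\right)\right) = -148 + \left(1 - 68\right) = -148 - 67 = -215$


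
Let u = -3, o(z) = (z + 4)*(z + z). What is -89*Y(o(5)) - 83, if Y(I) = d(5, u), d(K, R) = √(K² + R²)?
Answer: -83 - 89*√34 ≈ -601.96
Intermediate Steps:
o(z) = 2*z*(4 + z) (o(z) = (4 + z)*(2*z) = 2*z*(4 + z))
Y(I) = √34 (Y(I) = √(5² + (-3)²) = √(25 + 9) = √34)
-89*Y(o(5)) - 83 = -89*√34 - 83 = -83 - 89*√34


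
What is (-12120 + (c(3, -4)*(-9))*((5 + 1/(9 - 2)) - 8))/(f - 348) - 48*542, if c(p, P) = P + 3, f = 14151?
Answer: -837925652/32207 ≈ -26017.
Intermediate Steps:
c(p, P) = 3 + P
(-12120 + (c(3, -4)*(-9))*((5 + 1/(9 - 2)) - 8))/(f - 348) - 48*542 = (-12120 + ((3 - 4)*(-9))*((5 + 1/(9 - 2)) - 8))/(14151 - 348) - 48*542 = (-12120 + (-1*(-9))*((5 + 1/7) - 8))/13803 - 26016 = (-12120 + 9*((5 + ⅐) - 8))*(1/13803) - 26016 = (-12120 + 9*(36/7 - 8))*(1/13803) - 26016 = (-12120 + 9*(-20/7))*(1/13803) - 26016 = (-12120 - 180/7)*(1/13803) - 26016 = -85020/7*1/13803 - 26016 = -28340/32207 - 26016 = -837925652/32207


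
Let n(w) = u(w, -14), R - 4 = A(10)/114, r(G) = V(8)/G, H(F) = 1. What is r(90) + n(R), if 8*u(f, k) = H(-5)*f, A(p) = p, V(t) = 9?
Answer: 1393/2280 ≈ 0.61096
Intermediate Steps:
r(G) = 9/G
R = 233/57 (R = 4 + 10/114 = 4 + 10*(1/114) = 4 + 5/57 = 233/57 ≈ 4.0877)
u(f, k) = f/8 (u(f, k) = (1*f)/8 = f/8)
n(w) = w/8
r(90) + n(R) = 9/90 + (⅛)*(233/57) = 9*(1/90) + 233/456 = ⅒ + 233/456 = 1393/2280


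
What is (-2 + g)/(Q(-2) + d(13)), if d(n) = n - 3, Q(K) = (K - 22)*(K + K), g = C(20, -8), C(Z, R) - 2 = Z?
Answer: 10/53 ≈ 0.18868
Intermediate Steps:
C(Z, R) = 2 + Z
g = 22 (g = 2 + 20 = 22)
Q(K) = 2*K*(-22 + K) (Q(K) = (-22 + K)*(2*K) = 2*K*(-22 + K))
d(n) = -3 + n
(-2 + g)/(Q(-2) + d(13)) = (-2 + 22)/(2*(-2)*(-22 - 2) + (-3 + 13)) = 20/(2*(-2)*(-24) + 10) = 20/(96 + 10) = 20/106 = 20*(1/106) = 10/53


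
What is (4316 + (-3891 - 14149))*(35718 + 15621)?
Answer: -704576436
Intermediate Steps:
(4316 + (-3891 - 14149))*(35718 + 15621) = (4316 - 18040)*51339 = -13724*51339 = -704576436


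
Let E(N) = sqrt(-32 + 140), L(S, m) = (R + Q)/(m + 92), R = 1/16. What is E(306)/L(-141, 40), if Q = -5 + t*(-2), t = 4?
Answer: -1408*sqrt(3)/23 ≈ -106.03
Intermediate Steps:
R = 1/16 ≈ 0.062500
Q = -13 (Q = -5 + 4*(-2) = -5 - 8 = -13)
L(S, m) = -207/(16*(92 + m)) (L(S, m) = (1/16 - 13)/(m + 92) = -207/(16*(92 + m)))
E(N) = 6*sqrt(3) (E(N) = sqrt(108) = 6*sqrt(3))
E(306)/L(-141, 40) = (6*sqrt(3))/((-207/(1472 + 16*40))) = (6*sqrt(3))/((-207/(1472 + 640))) = (6*sqrt(3))/((-207/2112)) = (6*sqrt(3))/((-207*1/2112)) = (6*sqrt(3))/(-69/704) = (6*sqrt(3))*(-704/69) = -1408*sqrt(3)/23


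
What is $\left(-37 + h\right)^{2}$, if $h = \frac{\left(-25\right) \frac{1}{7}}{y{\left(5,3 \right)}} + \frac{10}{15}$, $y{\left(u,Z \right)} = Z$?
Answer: $\frac{620944}{441} \approx 1408.0$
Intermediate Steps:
$h = - \frac{11}{21}$ ($h = \frac{\left(-25\right) \frac{1}{7}}{3} + \frac{10}{15} = \left(-25\right) \frac{1}{7} \cdot \frac{1}{3} + 10 \cdot \frac{1}{15} = \left(- \frac{25}{7}\right) \frac{1}{3} + \frac{2}{3} = - \frac{25}{21} + \frac{2}{3} = - \frac{11}{21} \approx -0.52381$)
$\left(-37 + h\right)^{2} = \left(-37 - \frac{11}{21}\right)^{2} = \left(- \frac{788}{21}\right)^{2} = \frac{620944}{441}$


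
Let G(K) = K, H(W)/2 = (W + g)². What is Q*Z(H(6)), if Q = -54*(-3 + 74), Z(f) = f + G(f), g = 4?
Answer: -1533600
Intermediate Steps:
H(W) = 2*(4 + W)² (H(W) = 2*(W + 4)² = 2*(4 + W)²)
Z(f) = 2*f (Z(f) = f + f = 2*f)
Q = -3834 (Q = -54*71 = -3834)
Q*Z(H(6)) = -7668*2*(4 + 6)² = -7668*2*10² = -7668*2*100 = -7668*200 = -3834*400 = -1533600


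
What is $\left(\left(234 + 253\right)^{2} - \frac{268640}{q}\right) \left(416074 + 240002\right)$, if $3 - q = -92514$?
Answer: $\frac{4798517061641236}{30839} \approx 1.556 \cdot 10^{11}$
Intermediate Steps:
$q = 92517$ ($q = 3 - -92514 = 3 + 92514 = 92517$)
$\left(\left(234 + 253\right)^{2} - \frac{268640}{q}\right) \left(416074 + 240002\right) = \left(\left(234 + 253\right)^{2} - \frac{268640}{92517}\right) \left(416074 + 240002\right) = \left(487^{2} - \frac{268640}{92517}\right) 656076 = \left(237169 - \frac{268640}{92517}\right) 656076 = \frac{21941895733}{92517} \cdot 656076 = \frac{4798517061641236}{30839}$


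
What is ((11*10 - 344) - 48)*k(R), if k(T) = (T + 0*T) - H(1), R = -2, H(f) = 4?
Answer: 1692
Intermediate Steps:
k(T) = -4 + T (k(T) = (T + 0*T) - 1*4 = (T + 0) - 4 = T - 4 = -4 + T)
((11*10 - 344) - 48)*k(R) = ((11*10 - 344) - 48)*(-4 - 2) = ((110 - 344) - 48)*(-6) = (-234 - 48)*(-6) = -282*(-6) = 1692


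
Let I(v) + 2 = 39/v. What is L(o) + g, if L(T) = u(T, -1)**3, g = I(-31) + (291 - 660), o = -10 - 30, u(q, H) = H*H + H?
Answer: -11540/31 ≈ -372.26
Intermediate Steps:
u(q, H) = H + H**2 (u(q, H) = H**2 + H = H + H**2)
I(v) = -2 + 39/v
o = -40
g = -11540/31 (g = (-2 + 39/(-31)) + (291 - 660) = (-2 + 39*(-1/31)) - 369 = (-2 - 39/31) - 369 = -101/31 - 369 = -11540/31 ≈ -372.26)
L(T) = 0 (L(T) = (-(1 - 1))**3 = (-1*0)**3 = 0**3 = 0)
L(o) + g = 0 - 11540/31 = -11540/31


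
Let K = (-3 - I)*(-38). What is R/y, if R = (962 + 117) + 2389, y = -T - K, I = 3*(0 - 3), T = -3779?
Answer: 3468/4007 ≈ 0.86549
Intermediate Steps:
I = -9 (I = 3*(-3) = -9)
K = -228 (K = (-3 - 1*(-9))*(-38) = (-3 + 9)*(-38) = 6*(-38) = -228)
y = 4007 (y = -1*(-3779) - 1*(-228) = 3779 + 228 = 4007)
R = 3468 (R = 1079 + 2389 = 3468)
R/y = 3468/4007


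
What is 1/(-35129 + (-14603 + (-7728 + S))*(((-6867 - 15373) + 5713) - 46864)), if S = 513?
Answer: 1/1383029709 ≈ 7.2305e-10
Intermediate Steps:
1/(-35129 + (-14603 + (-7728 + S))*(((-6867 - 15373) + 5713) - 46864)) = 1/(-35129 + (-14603 + (-7728 + 513))*(((-6867 - 15373) + 5713) - 46864)) = 1/(-35129 + (-14603 - 7215)*((-22240 + 5713) - 46864)) = 1/(-35129 - 21818*(-16527 - 46864)) = 1/(-35129 - 21818*(-63391)) = 1/(-35129 + 1383064838) = 1/1383029709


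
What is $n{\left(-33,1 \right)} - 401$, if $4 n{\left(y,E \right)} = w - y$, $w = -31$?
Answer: $- \frac{801}{2} \approx -400.5$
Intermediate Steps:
$n{\left(y,E \right)} = - \frac{31}{4} - \frac{y}{4}$ ($n{\left(y,E \right)} = \frac{-31 - y}{4} = - \frac{31}{4} - \frac{y}{4}$)
$n{\left(-33,1 \right)} - 401 = \left(- \frac{31}{4} - - \frac{33}{4}\right) - 401 = \left(- \frac{31}{4} + \frac{33}{4}\right) - 401 = \frac{1}{2} - 401 = - \frac{801}{2}$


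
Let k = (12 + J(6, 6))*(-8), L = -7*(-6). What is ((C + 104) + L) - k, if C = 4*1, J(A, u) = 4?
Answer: 278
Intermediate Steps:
L = 42
k = -128 (k = (12 + 4)*(-8) = 16*(-8) = -128)
C = 4
((C + 104) + L) - k = ((4 + 104) + 42) - 1*(-128) = (108 + 42) + 128 = 150 + 128 = 278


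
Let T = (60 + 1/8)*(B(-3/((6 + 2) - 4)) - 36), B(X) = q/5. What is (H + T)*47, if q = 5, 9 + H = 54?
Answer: -774325/8 ≈ -96791.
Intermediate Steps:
H = 45 (H = -9 + 54 = 45)
B(X) = 1 (B(X) = 5/5 = 5*(⅕) = 1)
T = -16835/8 (T = (60 + 1/8)*(1 - 36) = (60 + ⅛)*(-35) = (481/8)*(-35) = -16835/8 ≈ -2104.4)
(H + T)*47 = (45 - 16835/8)*47 = -16475/8*47 = -774325/8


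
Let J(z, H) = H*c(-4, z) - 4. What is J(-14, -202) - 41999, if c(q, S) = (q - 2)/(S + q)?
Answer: -126211/3 ≈ -42070.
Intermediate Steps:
c(q, S) = (-2 + q)/(S + q)
J(z, H) = -4 - 6*H/(-4 + z) (J(z, H) = H*((-2 - 4)/(z - 4)) - 4 = H*(-6/(-4 + z)) - 4 = -6*H/(-4 + z) - 4 = -4 - 6*H/(-4 + z))
J(-14, -202) - 41999 = 2*(8 - 3*(-202) - 2*(-14))/(-4 - 14) - 41999 = 2*(8 + 606 + 28)/(-18) - 41999 = 2*(-1/18)*642 - 41999 = -214/3 - 41999 = -126211/3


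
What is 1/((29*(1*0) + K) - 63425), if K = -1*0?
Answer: -1/63425 ≈ -1.5767e-5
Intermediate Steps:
K = 0
1/((29*(1*0) + K) - 63425) = 1/((29*(1*0) + 0) - 63425) = 1/((29*0 + 0) - 63425) = 1/((0 + 0) - 63425) = 1/(0 - 63425) = 1/(-63425) = -1/63425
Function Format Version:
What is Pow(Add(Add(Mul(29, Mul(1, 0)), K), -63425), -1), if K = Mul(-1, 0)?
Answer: Rational(-1, 63425) ≈ -1.5767e-5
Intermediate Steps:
K = 0
Pow(Add(Add(Mul(29, Mul(1, 0)), K), -63425), -1) = Pow(Add(Add(Mul(29, Mul(1, 0)), 0), -63425), -1) = Pow(Add(Add(Mul(29, 0), 0), -63425), -1) = Pow(Add(Add(0, 0), -63425), -1) = Pow(Add(0, -63425), -1) = Pow(-63425, -1) = Rational(-1, 63425)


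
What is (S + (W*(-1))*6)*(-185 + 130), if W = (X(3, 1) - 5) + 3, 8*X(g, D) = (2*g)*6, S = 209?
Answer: -10670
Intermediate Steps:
X(g, D) = 3*g/2 (X(g, D) = ((2*g)*6)/8 = (12*g)/8 = 3*g/2)
W = 5/2 (W = ((3/2)*3 - 5) + 3 = (9/2 - 5) + 3 = -½ + 3 = 5/2 ≈ 2.5000)
(S + (W*(-1))*6)*(-185 + 130) = (209 + ((5/2)*(-1))*6)*(-185 + 130) = (209 - 5/2*6)*(-55) = (209 - 15)*(-55) = 194*(-55) = -10670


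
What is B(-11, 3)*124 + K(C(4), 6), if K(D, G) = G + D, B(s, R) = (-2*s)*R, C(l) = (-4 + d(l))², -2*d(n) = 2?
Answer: 8215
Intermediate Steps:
d(n) = -1 (d(n) = -½*2 = -1)
C(l) = 25 (C(l) = (-4 - 1)² = (-5)² = 25)
B(s, R) = -2*R*s
K(D, G) = D + G
B(-11, 3)*124 + K(C(4), 6) = -2*3*(-11)*124 + (25 + 6) = 66*124 + 31 = 8184 + 31 = 8215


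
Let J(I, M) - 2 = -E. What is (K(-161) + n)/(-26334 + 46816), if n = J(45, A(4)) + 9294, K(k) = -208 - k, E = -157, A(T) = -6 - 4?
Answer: 4703/10241 ≈ 0.45923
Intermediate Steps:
A(T) = -10
J(I, M) = 159 (J(I, M) = 2 - 1*(-157) = 2 + 157 = 159)
n = 9453 (n = 159 + 9294 = 9453)
(K(-161) + n)/(-26334 + 46816) = ((-208 - 1*(-161)) + 9453)/(-26334 + 46816) = ((-208 + 161) + 9453)/20482 = (-47 + 9453)*(1/20482) = 9406*(1/20482) = 4703/10241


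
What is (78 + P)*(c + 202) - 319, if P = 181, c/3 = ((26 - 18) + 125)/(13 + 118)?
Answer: 6915210/131 ≈ 52788.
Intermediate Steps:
c = 399/131 (c = 3*(((26 - 18) + 125)/(13 + 118)) = 3*((8 + 125)/131) = 3*(133*(1/131)) = 3*(133/131) = 399/131 ≈ 3.0458)
(78 + P)*(c + 202) - 319 = (78 + 181)*(399/131 + 202) - 319 = 259*(26861/131) - 319 = 6956999/131 - 319 = 6915210/131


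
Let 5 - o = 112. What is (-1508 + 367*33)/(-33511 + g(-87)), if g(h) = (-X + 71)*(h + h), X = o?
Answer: -10603/64483 ≈ -0.16443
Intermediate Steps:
o = -107 (o = 5 - 1*112 = 5 - 112 = -107)
X = -107
g(h) = 356*h (g(h) = (-1*(-107) + 71)*(h + h) = (107 + 71)*(2*h) = 178*(2*h) = 356*h)
(-1508 + 367*33)/(-33511 + g(-87)) = (-1508 + 367*33)/(-33511 + 356*(-87)) = (-1508 + 12111)/(-33511 - 30972) = 10603/(-64483) = 10603*(-1/64483) = -10603/64483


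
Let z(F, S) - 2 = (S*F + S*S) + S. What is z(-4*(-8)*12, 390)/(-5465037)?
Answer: -302252/5465037 ≈ -0.055306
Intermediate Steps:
z(F, S) = 2 + S + S**2 + F*S (z(F, S) = 2 + ((S*F + S*S) + S) = 2 + ((F*S + S**2) + S) = 2 + ((S**2 + F*S) + S) = 2 + (S + S**2 + F*S) = 2 + S + S**2 + F*S)
z(-4*(-8)*12, 390)/(-5465037) = (2 + 390 + 390**2 + (-4*(-8)*12)*390)/(-5465037) = (2 + 390 + 152100 + (32*12)*390)*(-1/5465037) = (2 + 390 + 152100 + 384*390)*(-1/5465037) = (2 + 390 + 152100 + 149760)*(-1/5465037) = 302252*(-1/5465037) = -302252/5465037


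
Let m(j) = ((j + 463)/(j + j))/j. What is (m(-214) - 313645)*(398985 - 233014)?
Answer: -4767910756300861/91592 ≈ -5.2056e+10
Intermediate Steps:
m(j) = (463 + j)/(2*j²) (m(j) = ((463 + j)/((2*j)))/j = ((463 + j)*(1/(2*j)))/j = ((463 + j)/(2*j))/j = (463 + j)/(2*j²))
(m(-214) - 313645)*(398985 - 233014) = ((½)*(463 - 214)/(-214)² - 313645)*(398985 - 233014) = ((½)*(1/45796)*249 - 313645)*165971 = (249/91592 - 313645)*165971 = -28727372591/91592*165971 = -4767910756300861/91592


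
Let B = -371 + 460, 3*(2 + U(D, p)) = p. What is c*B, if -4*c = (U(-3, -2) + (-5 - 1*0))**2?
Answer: -47081/36 ≈ -1307.8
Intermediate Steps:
U(D, p) = -2 + p/3
B = 89
c = -529/36 (c = -((-2 + (1/3)*(-2)) + (-5 - 1*0))**2/4 = -((-2 - 2/3) + (-5 + 0))**2/4 = -(-8/3 - 5)**2/4 = -(-23/3)**2/4 = -1/4*529/9 = -529/36 ≈ -14.694)
c*B = -529/36*89 = -47081/36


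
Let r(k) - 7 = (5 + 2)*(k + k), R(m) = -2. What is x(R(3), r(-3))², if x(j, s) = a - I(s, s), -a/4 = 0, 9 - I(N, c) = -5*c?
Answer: 27556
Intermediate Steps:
I(N, c) = 9 + 5*c (I(N, c) = 9 - (-5)*c = 9 + 5*c)
a = 0 (a = -4*0 = 0)
r(k) = 7 + 14*k (r(k) = 7 + (5 + 2)*(k + k) = 7 + 7*(2*k) = 7 + 14*k)
x(j, s) = -9 - 5*s (x(j, s) = 0 - (9 + 5*s) = 0 + (-9 - 5*s) = -9 - 5*s)
x(R(3), r(-3))² = (-9 - 5*(7 + 14*(-3)))² = (-9 - 5*(7 - 42))² = (-9 - 5*(-35))² = (-9 + 175)² = 166² = 27556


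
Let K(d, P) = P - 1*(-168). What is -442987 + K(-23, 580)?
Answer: -442239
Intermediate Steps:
K(d, P) = 168 + P (K(d, P) = P + 168 = 168 + P)
-442987 + K(-23, 580) = -442987 + (168 + 580) = -442987 + 748 = -442239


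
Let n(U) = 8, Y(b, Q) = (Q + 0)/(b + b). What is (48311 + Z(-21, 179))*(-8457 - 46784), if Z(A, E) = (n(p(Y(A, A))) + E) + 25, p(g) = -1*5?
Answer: -2680459043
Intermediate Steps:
Y(b, Q) = Q/(2*b) (Y(b, Q) = Q/((2*b)) = Q*(1/(2*b)) = Q/(2*b))
p(g) = -5
Z(A, E) = 33 + E (Z(A, E) = (8 + E) + 25 = 33 + E)
(48311 + Z(-21, 179))*(-8457 - 46784) = (48311 + (33 + 179))*(-8457 - 46784) = (48311 + 212)*(-55241) = 48523*(-55241) = -2680459043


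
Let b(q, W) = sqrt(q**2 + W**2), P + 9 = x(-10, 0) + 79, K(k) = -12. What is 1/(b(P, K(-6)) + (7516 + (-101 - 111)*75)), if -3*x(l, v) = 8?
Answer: -18864/158145251 - 15*sqrt(421)/316290502 ≈ -0.00012026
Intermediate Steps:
x(l, v) = -8/3 (x(l, v) = -1/3*8 = -8/3)
P = 202/3 (P = -9 + (-8/3 + 79) = -9 + 229/3 = 202/3 ≈ 67.333)
b(q, W) = sqrt(W**2 + q**2)
1/(b(P, K(-6)) + (7516 + (-101 - 111)*75)) = 1/(sqrt((-12)**2 + (202/3)**2) + (7516 + (-101 - 111)*75)) = 1/(sqrt(144 + 40804/9) + (7516 - 212*75)) = 1/(sqrt(42100/9) + (7516 - 15900)) = 1/(10*sqrt(421)/3 - 8384) = 1/(-8384 + 10*sqrt(421)/3)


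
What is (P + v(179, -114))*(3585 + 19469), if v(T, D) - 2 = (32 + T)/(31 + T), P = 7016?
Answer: 16990694257/105 ≈ 1.6182e+8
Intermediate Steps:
v(T, D) = 2 + (32 + T)/(31 + T)
(P + v(179, -114))*(3585 + 19469) = (7016 + (94 + 3*179)/(31 + 179))*(3585 + 19469) = (7016 + (94 + 537)/210)*23054 = (7016 + (1/210)*631)*23054 = (7016 + 631/210)*23054 = (1473991/210)*23054 = 16990694257/105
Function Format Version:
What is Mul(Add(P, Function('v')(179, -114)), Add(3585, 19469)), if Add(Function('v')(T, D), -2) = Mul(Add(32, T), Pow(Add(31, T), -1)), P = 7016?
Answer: Rational(16990694257, 105) ≈ 1.6182e+8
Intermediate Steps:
Function('v')(T, D) = Add(2, Mul(Pow(Add(31, T), -1), Add(32, T))) (Function('v')(T, D) = Add(2, Mul(Add(32, T), Pow(Add(31, T), -1))) = Add(2, Mul(Pow(Add(31, T), -1), Add(32, T))))
Mul(Add(P, Function('v')(179, -114)), Add(3585, 19469)) = Mul(Add(7016, Mul(Pow(Add(31, 179), -1), Add(94, Mul(3, 179)))), Add(3585, 19469)) = Mul(Add(7016, Mul(Pow(210, -1), Add(94, 537))), 23054) = Mul(Add(7016, Mul(Rational(1, 210), 631)), 23054) = Mul(Add(7016, Rational(631, 210)), 23054) = Mul(Rational(1473991, 210), 23054) = Rational(16990694257, 105)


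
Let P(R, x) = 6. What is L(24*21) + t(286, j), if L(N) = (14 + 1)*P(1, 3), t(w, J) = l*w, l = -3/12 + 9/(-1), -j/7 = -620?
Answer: -5111/2 ≈ -2555.5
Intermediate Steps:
j = 4340 (j = -7*(-620) = 4340)
l = -37/4 (l = -3*1/12 + 9*(-1) = -1/4 - 9 = -37/4 ≈ -9.2500)
t(w, J) = -37*w/4
L(N) = 90 (L(N) = (14 + 1)*6 = 15*6 = 90)
L(24*21) + t(286, j) = 90 - 37/4*286 = 90 - 5291/2 = -5111/2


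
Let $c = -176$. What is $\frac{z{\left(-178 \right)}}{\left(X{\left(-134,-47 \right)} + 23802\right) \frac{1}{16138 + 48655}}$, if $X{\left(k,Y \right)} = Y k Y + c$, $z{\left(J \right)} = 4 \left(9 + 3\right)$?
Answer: $- \frac{777516}{68095} \approx -11.418$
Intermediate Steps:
$z{\left(J \right)} = 48$ ($z{\left(J \right)} = 4 \cdot 12 = 48$)
$X{\left(k,Y \right)} = -176 + k Y^{2}$ ($X{\left(k,Y \right)} = Y k Y - 176 = k Y^{2} - 176 = -176 + k Y^{2}$)
$\frac{z{\left(-178 \right)}}{\left(X{\left(-134,-47 \right)} + 23802\right) \frac{1}{16138 + 48655}} = \frac{48}{\left(\left(-176 - 134 \left(-47\right)^{2}\right) + 23802\right) \frac{1}{16138 + 48655}} = \frac{48}{\left(\left(-176 - 296006\right) + 23802\right) \frac{1}{64793}} = \frac{48}{\left(-296182 + 23802\right) \frac{1}{64793}} = \frac{48}{\left(-272380\right) \frac{1}{64793}} = \frac{48}{- \frac{272380}{64793}} = 48 \left(- \frac{64793}{272380}\right) = - \frac{777516}{68095}$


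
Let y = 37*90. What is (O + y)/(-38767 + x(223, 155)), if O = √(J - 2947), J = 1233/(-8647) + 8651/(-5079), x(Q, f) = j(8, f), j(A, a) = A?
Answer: -3330/38759 - I*√5687735850212937495/1702222141767 ≈ -0.085916 - 0.0014011*I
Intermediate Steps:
x(Q, f) = 8
J = -81067604/43918113 (J = 1233*(-1/8647) + 8651*(-1/5079) = -1233/8647 - 8651/5079 = -81067604/43918113 ≈ -1.8459)
O = I*√5687735850212937495/43918113 (O = √(-81067604/43918113 - 2947) = √(-129507746615/43918113) = I*√5687735850212937495/43918113 ≈ 54.303*I)
y = 3330
(O + y)/(-38767 + x(223, 155)) = (I*√5687735850212937495/43918113 + 3330)/(-38767 + 8) = (3330 + I*√5687735850212937495/43918113)/(-38759) = (3330 + I*√5687735850212937495/43918113)*(-1/38759) = -3330/38759 - I*√5687735850212937495/1702222141767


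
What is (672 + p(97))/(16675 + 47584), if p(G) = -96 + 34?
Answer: 610/64259 ≈ 0.0094928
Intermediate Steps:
p(G) = -62
(672 + p(97))/(16675 + 47584) = (672 - 62)/(16675 + 47584) = 610/64259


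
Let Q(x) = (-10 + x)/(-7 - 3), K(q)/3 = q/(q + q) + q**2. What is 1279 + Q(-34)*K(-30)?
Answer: 65828/5 ≈ 13166.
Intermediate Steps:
K(q) = 3/2 + 3*q**2 (K(q) = 3*(q/(q + q) + q**2) = 3*(q/((2*q)) + q**2) = 3*(q*(1/(2*q)) + q**2) = 3*(1/2 + q**2) = 3/2 + 3*q**2)
Q(x) = 1 - x/10 (Q(x) = (-10 + x)/(-10) = (-10 + x)*(-1/10) = 1 - x/10)
1279 + Q(-34)*K(-30) = 1279 + (1 - 1/10*(-34))*(3/2 + 3*(-30)**2) = 1279 + (1 + 17/5)*(3/2 + 3*900) = 1279 + 22*(3/2 + 2700)/5 = 1279 + (22/5)*(5403/2) = 1279 + 59433/5 = 65828/5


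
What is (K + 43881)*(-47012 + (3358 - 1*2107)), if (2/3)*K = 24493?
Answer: -7378549401/2 ≈ -3.6893e+9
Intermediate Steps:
K = 73479/2 (K = (3/2)*24493 = 73479/2 ≈ 36740.)
(K + 43881)*(-47012 + (3358 - 1*2107)) = (73479/2 + 43881)*(-47012 + (3358 - 1*2107)) = 161241*(-47012 + (3358 - 2107))/2 = 161241*(-47012 + 1251)/2 = (161241/2)*(-45761) = -7378549401/2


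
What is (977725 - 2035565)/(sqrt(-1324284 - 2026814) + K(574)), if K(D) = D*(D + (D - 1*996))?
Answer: -46147212160/3807782301 + 528920*I*sqrt(3351098)/3807782301 ≈ -12.119 + 0.25428*I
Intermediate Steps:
K(D) = D*(-996 + 2*D) (K(D) = D*(D + (D - 996)) = D*(D + (-996 + D)) = D*(-996 + 2*D))
(977725 - 2035565)/(sqrt(-1324284 - 2026814) + K(574)) = (977725 - 2035565)/(sqrt(-1324284 - 2026814) + 2*574*(-498 + 574)) = -1057840/(sqrt(-3351098) + 2*574*76) = -1057840/(I*sqrt(3351098) + 87248) = -1057840/(87248 + I*sqrt(3351098))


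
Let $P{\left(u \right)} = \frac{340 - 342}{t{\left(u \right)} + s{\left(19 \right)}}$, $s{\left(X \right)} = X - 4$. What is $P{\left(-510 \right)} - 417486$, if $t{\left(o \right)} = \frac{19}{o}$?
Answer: $- \frac{3185836686}{7631} \approx -4.1749 \cdot 10^{5}$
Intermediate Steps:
$s{\left(X \right)} = -4 + X$ ($s{\left(X \right)} = X - 4 = -4 + X$)
$P{\left(u \right)} = - \frac{2}{15 + \frac{19}{u}}$ ($P{\left(u \right)} = \frac{340 - 342}{\frac{19}{u} + \left(-4 + 19\right)} = - \frac{2}{\frac{19}{u} + 15} = - \frac{2}{15 + \frac{19}{u}}$)
$P{\left(-510 \right)} - 417486 = \left(-2\right) \left(-510\right) \frac{1}{19 + 15 \left(-510\right)} - 417486 = \left(-2\right) \left(-510\right) \frac{1}{19 - 7650} - 417486 = \left(-2\right) \left(-510\right) \frac{1}{-7631} - 417486 = \left(-2\right) \left(-510\right) \left(- \frac{1}{7631}\right) - 417486 = - \frac{1020}{7631} - 417486 = - \frac{3185836686}{7631}$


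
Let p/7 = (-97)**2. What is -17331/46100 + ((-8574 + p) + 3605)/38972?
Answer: 532947417/449152300 ≈ 1.1866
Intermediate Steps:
p = 65863 (p = 7*(-97)**2 = 7*9409 = 65863)
-17331/46100 + ((-8574 + p) + 3605)/38972 = -17331/46100 + ((-8574 + 65863) + 3605)/38972 = -17331*1/46100 + (57289 + 3605)*(1/38972) = -17331/46100 + 60894*(1/38972) = -17331/46100 + 30447/19486 = 532947417/449152300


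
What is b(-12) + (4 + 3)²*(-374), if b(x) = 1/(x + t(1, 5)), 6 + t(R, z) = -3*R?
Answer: -384847/21 ≈ -18326.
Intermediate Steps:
t(R, z) = -6 - 3*R
b(x) = 1/(-9 + x) (b(x) = 1/(x + (-6 - 3*1)) = 1/(x + (-6 - 3)) = 1/(x - 9) = 1/(-9 + x))
b(-12) + (4 + 3)²*(-374) = 1/(-9 - 12) + (4 + 3)²*(-374) = 1/(-21) + 7²*(-374) = -1/21 + 49*(-374) = -1/21 - 18326 = -384847/21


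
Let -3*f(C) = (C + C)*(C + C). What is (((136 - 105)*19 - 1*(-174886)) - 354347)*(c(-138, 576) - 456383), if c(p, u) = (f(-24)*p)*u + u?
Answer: -10838029237944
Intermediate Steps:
f(C) = -4*C²/3 (f(C) = -(C + C)*(C + C)/3 = -2*C*2*C/3 = -4*C²/3)
c(p, u) = u - 768*p*u (c(p, u) = ((-4/3*(-24)²)*p)*u + u = ((-4/3*576)*p)*u + u = (-768*p)*u + u = -768*p*u + u = u - 768*p*u)
(((136 - 105)*19 - 1*(-174886)) - 354347)*(c(-138, 576) - 456383) = (((136 - 105)*19 - 1*(-174886)) - 354347)*(576*(1 - 768*(-138)) - 456383) = ((31*19 + 174886) - 354347)*(576*(1 + 105984) - 456383) = ((589 + 174886) - 354347)*(576*105985 - 456383) = (175475 - 354347)*(61047360 - 456383) = -178872*60590977 = -10838029237944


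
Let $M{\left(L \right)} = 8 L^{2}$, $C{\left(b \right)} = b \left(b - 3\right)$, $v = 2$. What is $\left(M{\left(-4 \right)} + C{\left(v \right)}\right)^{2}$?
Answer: $15876$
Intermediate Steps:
$C{\left(b \right)} = b \left(-3 + b\right)$
$\left(M{\left(-4 \right)} + C{\left(v \right)}\right)^{2} = \left(8 \left(-4\right)^{2} + 2 \left(-3 + 2\right)\right)^{2} = \left(8 \cdot 16 + 2 \left(-1\right)\right)^{2} = \left(128 - 2\right)^{2} = 126^{2} = 15876$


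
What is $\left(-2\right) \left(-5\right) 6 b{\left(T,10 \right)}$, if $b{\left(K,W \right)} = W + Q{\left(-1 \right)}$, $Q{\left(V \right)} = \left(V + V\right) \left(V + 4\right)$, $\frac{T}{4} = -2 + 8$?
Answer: $240$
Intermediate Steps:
$T = 24$ ($T = 4 \left(-2 + 8\right) = 4 \cdot 6 = 24$)
$Q{\left(V \right)} = 2 V \left(4 + V\right)$
$b{\left(K,W \right)} = -6 + W$ ($b{\left(K,W \right)} = W + 2 \left(-1\right) \left(4 - 1\right) = W + 2 \left(-1\right) 3 = W - 6 = -6 + W$)
$\left(-2\right) \left(-5\right) 6 b{\left(T,10 \right)} = \left(-2\right) \left(-5\right) 6 \left(-6 + 10\right) = 10 \cdot 6 \cdot 4 = 60 \cdot 4 = 240$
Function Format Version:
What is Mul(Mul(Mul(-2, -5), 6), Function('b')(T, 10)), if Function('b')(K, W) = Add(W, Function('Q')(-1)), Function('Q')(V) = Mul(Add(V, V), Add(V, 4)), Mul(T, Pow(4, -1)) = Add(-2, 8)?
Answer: 240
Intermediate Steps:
T = 24 (T = Mul(4, Add(-2, 8)) = Mul(4, 6) = 24)
Function('Q')(V) = Mul(2, V, Add(4, V)) (Function('Q')(V) = Mul(Mul(2, V), Add(4, V)) = Mul(2, V, Add(4, V)))
Function('b')(K, W) = Add(-6, W) (Function('b')(K, W) = Add(W, Mul(2, -1, Add(4, -1))) = Add(W, Mul(2, -1, 3)) = Add(W, -6) = Add(-6, W))
Mul(Mul(Mul(-2, -5), 6), Function('b')(T, 10)) = Mul(Mul(Mul(-2, -5), 6), Add(-6, 10)) = Mul(Mul(10, 6), 4) = Mul(60, 4) = 240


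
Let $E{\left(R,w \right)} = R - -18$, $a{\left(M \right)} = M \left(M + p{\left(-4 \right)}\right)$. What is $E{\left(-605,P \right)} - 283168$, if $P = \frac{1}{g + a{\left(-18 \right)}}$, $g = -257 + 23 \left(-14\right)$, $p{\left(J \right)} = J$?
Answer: $-283755$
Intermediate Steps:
$a{\left(M \right)} = M \left(-4 + M\right)$ ($a{\left(M \right)} = M \left(M - 4\right) = M \left(-4 + M\right)$)
$g = -579$ ($g = -257 - 322 = -579$)
$P = - \frac{1}{183}$ ($P = \frac{1}{-579 - 18 \left(-4 - 18\right)} = \frac{1}{-579 - -396} = \frac{1}{-579 + 396} = \frac{1}{-183} = - \frac{1}{183} \approx -0.0054645$)
$E{\left(R,w \right)} = 18 + R$ ($E{\left(R,w \right)} = R + 18 = 18 + R$)
$E{\left(-605,P \right)} - 283168 = \left(18 - 605\right) - 283168 = -587 - 283168 = -283755$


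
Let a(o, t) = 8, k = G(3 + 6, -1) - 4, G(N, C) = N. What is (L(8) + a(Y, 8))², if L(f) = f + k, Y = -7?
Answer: 441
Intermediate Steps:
k = 5 (k = (3 + 6) - 4 = 9 - 4 = 5)
L(f) = 5 + f (L(f) = f + 5 = 5 + f)
(L(8) + a(Y, 8))² = ((5 + 8) + 8)² = (13 + 8)² = 21² = 441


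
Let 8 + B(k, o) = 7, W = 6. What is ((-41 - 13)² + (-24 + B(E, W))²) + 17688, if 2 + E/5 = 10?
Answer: 21229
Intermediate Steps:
E = 40 (E = -10 + 5*10 = -10 + 50 = 40)
B(k, o) = -1 (B(k, o) = -8 + 7 = -1)
((-41 - 13)² + (-24 + B(E, W))²) + 17688 = ((-41 - 13)² + (-24 - 1)²) + 17688 = ((-54)² + (-25)²) + 17688 = (2916 + 625) + 17688 = 3541 + 17688 = 21229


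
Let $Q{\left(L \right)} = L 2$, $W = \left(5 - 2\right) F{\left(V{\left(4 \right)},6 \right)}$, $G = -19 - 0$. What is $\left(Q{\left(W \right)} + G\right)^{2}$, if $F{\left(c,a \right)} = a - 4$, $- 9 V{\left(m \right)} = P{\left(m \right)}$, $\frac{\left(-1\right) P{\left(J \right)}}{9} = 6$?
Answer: $49$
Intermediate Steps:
$P{\left(J \right)} = -54$ ($P{\left(J \right)} = \left(-9\right) 6 = -54$)
$V{\left(m \right)} = 6$ ($V{\left(m \right)} = \left(- \frac{1}{9}\right) \left(-54\right) = 6$)
$F{\left(c,a \right)} = -4 + a$ ($F{\left(c,a \right)} = a - 4 = -4 + a$)
$G = -19$ ($G = -19 + 0 = -19$)
$W = 6$ ($W = \left(5 - 2\right) \left(-4 + 6\right) = 3 \cdot 2 = 6$)
$Q{\left(L \right)} = 2 L$
$\left(Q{\left(W \right)} + G\right)^{2} = \left(2 \cdot 6 - 19\right)^{2} = \left(12 - 19\right)^{2} = \left(-7\right)^{2} = 49$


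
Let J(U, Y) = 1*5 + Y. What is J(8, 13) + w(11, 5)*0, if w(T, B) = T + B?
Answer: 18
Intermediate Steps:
J(U, Y) = 5 + Y
w(T, B) = B + T
J(8, 13) + w(11, 5)*0 = (5 + 13) + (5 + 11)*0 = 18 + 16*0 = 18 + 0 = 18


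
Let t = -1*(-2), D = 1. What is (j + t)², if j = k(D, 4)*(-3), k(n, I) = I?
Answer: 100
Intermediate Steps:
j = -12 (j = 4*(-3) = -12)
t = 2
(j + t)² = (-12 + 2)² = (-10)² = 100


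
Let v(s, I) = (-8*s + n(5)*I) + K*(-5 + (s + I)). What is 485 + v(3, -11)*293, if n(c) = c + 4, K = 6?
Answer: -58408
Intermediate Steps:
n(c) = 4 + c
v(s, I) = -30 - 2*s + 15*I (v(s, I) = (-8*s + (4 + 5)*I) + 6*(-5 + (s + I)) = (-8*s + 9*I) + 6*(-5 + (I + s)) = (-8*s + 9*I) + 6*(-5 + I + s) = (-8*s + 9*I) + (-30 + 6*I + 6*s) = -30 - 2*s + 15*I)
485 + v(3, -11)*293 = 485 + (-30 - 2*3 + 15*(-11))*293 = 485 + (-30 - 6 - 165)*293 = 485 - 201*293 = 485 - 58893 = -58408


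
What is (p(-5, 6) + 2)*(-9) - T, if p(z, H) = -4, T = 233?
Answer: -215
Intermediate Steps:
(p(-5, 6) + 2)*(-9) - T = (-4 + 2)*(-9) - 1*233 = -2*(-9) - 233 = 18 - 233 = -215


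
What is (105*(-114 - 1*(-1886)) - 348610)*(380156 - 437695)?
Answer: 9352964450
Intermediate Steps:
(105*(-114 - 1*(-1886)) - 348610)*(380156 - 437695) = (105*(-114 + 1886) - 348610)*(-57539) = (105*1772 - 348610)*(-57539) = (186060 - 348610)*(-57539) = -162550*(-57539) = 9352964450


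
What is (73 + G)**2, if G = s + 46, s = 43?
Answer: 26244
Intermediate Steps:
G = 89 (G = 43 + 46 = 89)
(73 + G)**2 = (73 + 89)**2 = 162**2 = 26244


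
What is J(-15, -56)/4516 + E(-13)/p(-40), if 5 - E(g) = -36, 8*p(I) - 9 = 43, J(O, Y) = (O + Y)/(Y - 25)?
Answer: 29996195/4755348 ≈ 6.3079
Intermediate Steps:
J(O, Y) = (O + Y)/(-25 + Y)
p(I) = 13/2 (p(I) = 9/8 + (1/8)*43 = 9/8 + 43/8 = 13/2)
E(g) = 41 (E(g) = 5 - 1*(-36) = 5 + 36 = 41)
J(-15, -56)/4516 + E(-13)/p(-40) = ((-15 - 56)/(-25 - 56))/4516 + 41/(13/2) = (-71/(-81))*(1/4516) + 41*(2/13) = -1/81*(-71)*(1/4516) + 82/13 = (71/81)*(1/4516) + 82/13 = 71/365796 + 82/13 = 29996195/4755348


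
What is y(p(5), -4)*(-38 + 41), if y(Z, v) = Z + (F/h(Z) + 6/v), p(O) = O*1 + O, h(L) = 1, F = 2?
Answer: 63/2 ≈ 31.500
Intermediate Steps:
p(O) = 2*O (p(O) = O + O = 2*O)
y(Z, v) = 2 + Z + 6/v (y(Z, v) = Z + (2/1 + 6/v) = Z + (2*1 + 6/v) = Z + (2 + 6/v) = 2 + Z + 6/v)
y(p(5), -4)*(-38 + 41) = (2 + 2*5 + 6/(-4))*(-38 + 41) = (2 + 10 + 6*(-¼))*3 = (2 + 10 - 3/2)*3 = (21/2)*3 = 63/2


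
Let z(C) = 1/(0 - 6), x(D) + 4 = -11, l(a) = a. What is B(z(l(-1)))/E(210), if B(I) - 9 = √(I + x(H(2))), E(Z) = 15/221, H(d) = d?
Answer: 663/5 + 221*I*√546/90 ≈ 132.6 + 57.378*I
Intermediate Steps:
E(Z) = 15/221 (E(Z) = 15*(1/221) = 15/221)
x(D) = -15 (x(D) = -4 - 11 = -15)
z(C) = -⅙ (z(C) = 1/(-6) = -⅙)
B(I) = 9 + √(-15 + I) (B(I) = 9 + √(I - 15) = 9 + √(-15 + I))
B(z(l(-1)))/E(210) = (9 + √(-15 - ⅙))/(15/221) = (9 + √(-91/6))*(221/15) = (9 + I*√546/6)*(221/15) = 663/5 + 221*I*√546/90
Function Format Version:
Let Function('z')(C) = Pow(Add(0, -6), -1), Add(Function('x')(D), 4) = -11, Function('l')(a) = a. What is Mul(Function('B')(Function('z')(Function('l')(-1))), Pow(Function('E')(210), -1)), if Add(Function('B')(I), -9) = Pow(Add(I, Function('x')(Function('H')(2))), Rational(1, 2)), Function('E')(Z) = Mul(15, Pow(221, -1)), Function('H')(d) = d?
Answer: Add(Rational(663, 5), Mul(Rational(221, 90), I, Pow(546, Rational(1, 2)))) ≈ Add(132.60, Mul(57.378, I))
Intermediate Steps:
Function('E')(Z) = Rational(15, 221) (Function('E')(Z) = Mul(15, Rational(1, 221)) = Rational(15, 221))
Function('x')(D) = -15 (Function('x')(D) = Add(-4, -11) = -15)
Function('z')(C) = Rational(-1, 6) (Function('z')(C) = Pow(-6, -1) = Rational(-1, 6))
Function('B')(I) = Add(9, Pow(Add(-15, I), Rational(1, 2))) (Function('B')(I) = Add(9, Pow(Add(I, -15), Rational(1, 2))) = Add(9, Pow(Add(-15, I), Rational(1, 2))))
Mul(Function('B')(Function('z')(Function('l')(-1))), Pow(Function('E')(210), -1)) = Mul(Add(9, Pow(Add(-15, Rational(-1, 6)), Rational(1, 2))), Pow(Rational(15, 221), -1)) = Mul(Add(9, Pow(Rational(-91, 6), Rational(1, 2))), Rational(221, 15)) = Mul(Add(9, Mul(Rational(1, 6), I, Pow(546, Rational(1, 2)))), Rational(221, 15)) = Add(Rational(663, 5), Mul(Rational(221, 90), I, Pow(546, Rational(1, 2))))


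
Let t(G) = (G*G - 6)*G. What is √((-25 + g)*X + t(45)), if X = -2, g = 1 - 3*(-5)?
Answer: 3*√10097 ≈ 301.45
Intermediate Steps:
g = 16 (g = 1 + 15 = 16)
t(G) = G*(-6 + G²) (t(G) = (G² - 6)*G = (-6 + G²)*G = G*(-6 + G²))
√((-25 + g)*X + t(45)) = √((-25 + 16)*(-2) + 45*(-6 + 45²)) = √(-9*(-2) + 45*(-6 + 2025)) = √(18 + 45*2019) = √(18 + 90855) = √90873 = 3*√10097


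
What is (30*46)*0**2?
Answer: 0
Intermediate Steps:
(30*46)*0**2 = 1380*0 = 0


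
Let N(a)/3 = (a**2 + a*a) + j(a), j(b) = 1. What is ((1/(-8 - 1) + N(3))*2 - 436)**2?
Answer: 8410000/81 ≈ 1.0383e+5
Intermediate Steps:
N(a) = 3 + 6*a**2 (N(a) = 3*((a**2 + a*a) + 1) = 3*((a**2 + a**2) + 1) = 3*(2*a**2 + 1) = 3*(1 + 2*a**2) = 3 + 6*a**2)
((1/(-8 - 1) + N(3))*2 - 436)**2 = ((1/(-8 - 1) + (3 + 6*3**2))*2 - 436)**2 = ((1/(-9) + (3 + 6*9))*2 - 436)**2 = ((-1/9 + (3 + 54))*2 - 436)**2 = ((-1/9 + 57)*2 - 436)**2 = ((512/9)*2 - 436)**2 = (1024/9 - 436)**2 = (-2900/9)**2 = 8410000/81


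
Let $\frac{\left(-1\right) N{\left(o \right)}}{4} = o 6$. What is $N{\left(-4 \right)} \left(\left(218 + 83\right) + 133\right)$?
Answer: $41664$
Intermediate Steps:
$N{\left(o \right)} = - 24 o$ ($N{\left(o \right)} = - 4 o 6 = - 4 \cdot 6 o = - 24 o$)
$N{\left(-4 \right)} \left(\left(218 + 83\right) + 133\right) = \left(-24\right) \left(-4\right) \left(\left(218 + 83\right) + 133\right) = 96 \left(301 + 133\right) = 96 \cdot 434 = 41664$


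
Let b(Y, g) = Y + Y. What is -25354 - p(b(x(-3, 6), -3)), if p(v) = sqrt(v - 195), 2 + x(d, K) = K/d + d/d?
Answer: -25354 - I*sqrt(201) ≈ -25354.0 - 14.177*I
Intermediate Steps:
x(d, K) = -1 + K/d (x(d, K) = -2 + (K/d + d/d) = -2 + (K/d + 1) = -2 + (1 + K/d) = -1 + K/d)
b(Y, g) = 2*Y
p(v) = sqrt(-195 + v)
-25354 - p(b(x(-3, 6), -3)) = -25354 - sqrt(-195 + 2*((6 - 1*(-3))/(-3))) = -25354 - sqrt(-195 + 2*(-(6 + 3)/3)) = -25354 - sqrt(-195 + 2*(-1/3*9)) = -25354 - sqrt(-195 + 2*(-3)) = -25354 - sqrt(-195 - 6) = -25354 - sqrt(-201) = -25354 - I*sqrt(201)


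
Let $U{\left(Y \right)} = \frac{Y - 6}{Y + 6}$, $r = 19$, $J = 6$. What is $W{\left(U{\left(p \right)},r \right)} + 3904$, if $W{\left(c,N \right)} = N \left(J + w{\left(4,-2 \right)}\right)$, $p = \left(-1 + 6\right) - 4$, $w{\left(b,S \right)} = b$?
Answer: $4094$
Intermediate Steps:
$p = 1$ ($p = 5 - 4 = 1$)
$U{\left(Y \right)} = \frac{-6 + Y}{6 + Y}$
$W{\left(c,N \right)} = 10 N$ ($W{\left(c,N \right)} = N \left(6 + 4\right) = N 10 = 10 N$)
$W{\left(U{\left(p \right)},r \right)} + 3904 = 10 \cdot 19 + 3904 = 190 + 3904 = 4094$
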